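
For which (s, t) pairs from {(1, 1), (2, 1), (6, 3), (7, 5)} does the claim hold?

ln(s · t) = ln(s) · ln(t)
(1, 1)

Testing each pair:
(1, 1): LHS = 0, RHS = 0 → holds
(2, 1): LHS = ln(2) ≈ 0.6931, RHS = 0 → fails
(6, 3): LHS = ln(18) ≈ 2.89, RHS = ln(3)·ln(6) ≈ 1.968 → fails
(7, 5): LHS = ln(35) ≈ 3.555, RHS = ln(5)·ln(7) ≈ 3.132 → fails

1 of 4 pairs satisfies the claim.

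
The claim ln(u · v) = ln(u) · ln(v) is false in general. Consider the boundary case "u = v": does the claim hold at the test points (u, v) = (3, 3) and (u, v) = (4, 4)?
No, fails at both test points

At (3, 3): LHS = ln(9) ≈ 2.197 ≠ RHS = ln(3)² ≈ 1.207
At (4, 4): LHS = ln(16) ≈ 2.773 ≠ RHS = ln(4)² ≈ 1.922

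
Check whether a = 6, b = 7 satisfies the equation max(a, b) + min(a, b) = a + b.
Holds

Substituting a = 6, b = 7:

LHS = max(6, 7) + min(6, 7) = 13
RHS = 6 + 7 = 13

LHS = RHS, so the equation holds at this point.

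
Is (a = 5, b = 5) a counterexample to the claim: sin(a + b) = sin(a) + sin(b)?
Substituting a = 5, b = 5:
LHS = sin(5 + 5) = sin(10) ≈ -0.544
RHS = sin(5) + sin(5) = 2·sin(5) ≈ -1.918

Since LHS ≠ RHS, this pair disproves the claim.

Answer: Yes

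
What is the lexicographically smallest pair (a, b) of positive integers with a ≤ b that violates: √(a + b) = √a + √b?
(a, b) = (1, 1)

Substituting (1, 1) into the claim:
LHS = √(1 + 1) = √(2) ≈ 1.414
RHS = √1 + √1 = 2

Since LHS ≠ RHS, this pair disproves the claim, and no lexicographically smaller pair (a ≤ b, positive integers) does.

For instance (3, 3) is also a counterexample (LHS = √(6) ≈ 2.449, RHS = 2·√(3) ≈ 3.464), but it's lexicographically larger.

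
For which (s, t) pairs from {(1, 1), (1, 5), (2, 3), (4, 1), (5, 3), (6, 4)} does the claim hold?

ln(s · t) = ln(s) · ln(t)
Testing each pair:
(1, 1): LHS = 0, RHS = 0 → holds
(1, 5): LHS = ln(5) ≈ 1.609, RHS = 0 → fails
(2, 3): LHS = ln(6) ≈ 1.792, RHS = ln(2)·ln(3) ≈ 0.7615 → fails
(4, 1): LHS = ln(4) ≈ 1.386, RHS = 0 → fails
(5, 3): LHS = ln(15) ≈ 2.708, RHS = ln(3)·ln(5) ≈ 1.768 → fails
(6, 4): LHS = ln(24) ≈ 3.178, RHS = ln(4)·ln(6) ≈ 2.484 → fails

1 of 6 pairs satisfies the claim.

Answer: (1, 1)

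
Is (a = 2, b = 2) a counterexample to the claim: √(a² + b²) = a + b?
Substituting a = 2, b = 2:
LHS = √(2² + 2²) = 2·√(2) ≈ 2.828
RHS = 2 + 2 = 4

Since LHS ≠ RHS, this pair disproves the claim.

Answer: Yes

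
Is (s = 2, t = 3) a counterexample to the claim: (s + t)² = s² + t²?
Yes

Substituting s = 2, t = 3:
LHS = (2 + 3)² = 25
RHS = 2² + 3² = 13

Since LHS ≠ RHS, this pair disproves the claim.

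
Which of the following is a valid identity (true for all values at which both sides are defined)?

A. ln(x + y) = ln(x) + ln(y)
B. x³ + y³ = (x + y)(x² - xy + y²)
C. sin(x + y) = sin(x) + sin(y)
B

A: fails at (5, 5) — LHS = ln(10) ≈ 2.303, RHS = 2·ln(5) ≈ 3.219.
B: holds — e.g. at (1, 5), both sides equal 126.
C: fails at (2, 5) — LHS = sin(7) ≈ 0.657, RHS = sin(5) + sin(2) ≈ -0.04963.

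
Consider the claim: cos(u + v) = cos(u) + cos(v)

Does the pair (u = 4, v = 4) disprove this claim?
Yes

Substituting u = 4, v = 4:
LHS = cos(4 + 4) = cos(8) ≈ -0.1455
RHS = cos(4) + cos(4) = 2·cos(4) ≈ -1.307

Since LHS ≠ RHS, this pair disproves the claim.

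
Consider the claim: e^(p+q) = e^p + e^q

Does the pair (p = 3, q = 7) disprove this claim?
Substituting p = 3, q = 7:
LHS = e^(3+7) = e^10 ≈ 22026.5
RHS = e^3 + e^7 ≈ 1117

Since LHS ≠ RHS, this pair disproves the claim.

Answer: Yes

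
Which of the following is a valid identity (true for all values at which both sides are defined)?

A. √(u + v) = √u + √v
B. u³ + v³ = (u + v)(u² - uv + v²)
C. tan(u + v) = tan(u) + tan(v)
A: fails at (1, 5) — LHS = √(6) ≈ 2.449, RHS = 1 + √(5) ≈ 3.236.
B: holds — e.g. at (2, 4), both sides equal 72.
C: fails at (1, 4) — LHS = tan(5) ≈ -3.381, RHS = tan(4) + tan(1) ≈ 2.715.

Answer: B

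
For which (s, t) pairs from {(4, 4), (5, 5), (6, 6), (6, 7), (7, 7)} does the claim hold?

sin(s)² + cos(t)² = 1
(4, 4), (5, 5), (6, 6), (7, 7)

Testing each pair:
(4, 4): LHS = cos(4)² + sin(4)² = 1, RHS = 1 → holds
(5, 5): LHS = cos(5)² + sin(5)² = 1, RHS = 1 → holds
(6, 6): LHS = sin(6)² + cos(6)² = 1, RHS = 1 → holds
(6, 7): LHS = sin(6)² + cos(7)² ≈ 0.6464, RHS = 1 → fails
(7, 7): LHS = sin(7)² + cos(7)² = 1, RHS = 1 → holds

4 of 5 pairs satisfy the claim.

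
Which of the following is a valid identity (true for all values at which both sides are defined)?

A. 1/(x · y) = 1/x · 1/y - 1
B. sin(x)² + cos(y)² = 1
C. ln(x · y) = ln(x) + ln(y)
A: fails at (3, 5) — LHS = 1/15, RHS = -14/15.
B: fails at (5, 8) — LHS = cos(8)² + sin(5)² ≈ 0.9407, RHS = 1.
C: holds — e.g. at (2, 5), both sides equal ln(10) ≈ 2.303.

Answer: C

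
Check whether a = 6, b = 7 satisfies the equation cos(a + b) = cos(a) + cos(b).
Substituting a = 6, b = 7:

LHS = cos(6 + 7) = cos(13) ≈ 0.9074
RHS = cos(6) + cos(7) ≈ 1.714

LHS ≠ RHS, so the equation does not hold at this point.

Answer: Fails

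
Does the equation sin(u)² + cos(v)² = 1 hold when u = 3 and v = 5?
Substituting u = 3, v = 5:

LHS = sin(3)² + cos(5)² ≈ 0.1004
RHS = 1

LHS ≠ RHS, so the equation does not hold at this point.

Answer: Fails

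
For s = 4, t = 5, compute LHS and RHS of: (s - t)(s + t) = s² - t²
LHS = (4 - 5)(4 + 5) = -9
RHS = 4² - 5² = -9

LHS = RHS: the two sides agree.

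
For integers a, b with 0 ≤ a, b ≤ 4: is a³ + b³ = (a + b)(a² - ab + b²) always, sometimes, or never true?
The identity holds for every pair in the range. For instance at (a, b) = (0, 2): both sides equal 8.

Answer: Always true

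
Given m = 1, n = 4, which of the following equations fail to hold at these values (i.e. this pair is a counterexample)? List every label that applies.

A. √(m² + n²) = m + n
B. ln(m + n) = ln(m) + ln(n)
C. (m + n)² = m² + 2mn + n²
Evaluating each claim at the given values:
A. LHS = √(17) ≈ 4.123, RHS = 5 → fails here (LHS ≠ RHS)
B. LHS = ln(5) ≈ 1.609, RHS = ln(4) ≈ 1.386 → fails here (LHS ≠ RHS)
C. LHS = 25, RHS = 25 → holds here (LHS = RHS)

Answer: A, B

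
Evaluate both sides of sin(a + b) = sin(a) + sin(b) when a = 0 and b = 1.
LHS = sin(0 + 1) = sin(1) ≈ 0.8415
RHS = sin(0) + sin(1) = sin(1) ≈ 0.8415

LHS = RHS: the two sides agree.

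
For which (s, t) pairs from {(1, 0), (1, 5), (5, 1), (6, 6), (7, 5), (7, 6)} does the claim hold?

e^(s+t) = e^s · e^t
Testing each pair:
(1, 0): LHS = e ≈ 2.718, RHS = e ≈ 2.718 → holds
(1, 5): LHS = e^6 ≈ 403.4, RHS = e^6 ≈ 403.4 → holds
(5, 1): LHS = e^6 ≈ 403.4, RHS = e^6 ≈ 403.4 → holds
(6, 6): LHS = e^12 ≈ 162754.8, RHS = e^12 ≈ 162754.8 → holds
(7, 5): LHS = e^12 ≈ 162754.8, RHS = e^12 ≈ 162754.8 → holds
(7, 6): LHS = e^13 ≈ 442413.4, RHS = e^13 ≈ 442413.4 → holds

Every pair satisfies the claim.

Answer: All pairs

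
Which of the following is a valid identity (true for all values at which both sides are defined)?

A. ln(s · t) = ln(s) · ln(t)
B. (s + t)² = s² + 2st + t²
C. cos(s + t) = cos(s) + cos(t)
B

A: fails at (2, 2) — LHS = ln(4) ≈ 1.386, RHS = ln(2)² ≈ 0.4805.
B: holds — e.g. at (1, 2), both sides equal 9.
C: fails at (3, 7) — LHS = cos(10) ≈ -0.8391, RHS = cos(3) + cos(7) ≈ -0.2361.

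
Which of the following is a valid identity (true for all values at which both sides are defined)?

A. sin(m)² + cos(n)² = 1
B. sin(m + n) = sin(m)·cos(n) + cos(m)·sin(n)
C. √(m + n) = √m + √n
B

A: fails at (3, 5) — LHS = sin(3)² + cos(5)² ≈ 0.1004, RHS = 1.
B: holds — e.g. at (4, 5), both sides equal sin(9) ≈ 0.4121.
C: fails at (1, 2) — LHS = √(3) ≈ 1.732, RHS = 1 + √(2) ≈ 2.414.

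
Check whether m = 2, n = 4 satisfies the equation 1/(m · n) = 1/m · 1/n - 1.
Substituting m = 2, n = 4:

LHS = 1/(2 · 4) = 1/8
RHS = 1/2 · 1/4 - 1 = -7/8

LHS ≠ RHS, so the equation does not hold at this point.

Answer: Fails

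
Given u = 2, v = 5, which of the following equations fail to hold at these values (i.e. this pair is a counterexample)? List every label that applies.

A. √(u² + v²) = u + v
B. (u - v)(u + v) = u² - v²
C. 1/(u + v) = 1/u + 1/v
Evaluating each claim at the given values:
A. LHS = √(29) ≈ 5.385, RHS = 7 → fails here (LHS ≠ RHS)
B. LHS = -21, RHS = -21 → holds here (LHS = RHS)
C. LHS = 1/7, RHS = 7/10 → fails here (LHS ≠ RHS)

Answer: A, C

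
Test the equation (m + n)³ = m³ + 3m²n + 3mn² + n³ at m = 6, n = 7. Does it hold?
Substituting m = 6, n = 7:

LHS = (6 + 7)³ = 2197
RHS = 6³ + 3·6²·7 + 3·6·7² + 7³ = 2197

LHS = RHS, so the equation holds at this point.

Answer: Holds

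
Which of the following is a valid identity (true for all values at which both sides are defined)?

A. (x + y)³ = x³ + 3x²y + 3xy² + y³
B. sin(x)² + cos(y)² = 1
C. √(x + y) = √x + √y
A: holds — e.g. at (2, 2), both sides equal 64.
B: fails at (6, 7) — LHS = sin(6)² + cos(7)² ≈ 0.6464, RHS = 1.
C: fails at (3, 7) — LHS = √(10) ≈ 3.162, RHS = √(3) + √(7) ≈ 4.378.

Answer: A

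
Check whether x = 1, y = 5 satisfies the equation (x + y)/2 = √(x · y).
Fails

Substituting x = 1, y = 5:

LHS = (1 + 5)/2 = 3
RHS = √(1 · 5) = √(5) ≈ 2.236

LHS ≠ RHS, so the equation does not hold at this point.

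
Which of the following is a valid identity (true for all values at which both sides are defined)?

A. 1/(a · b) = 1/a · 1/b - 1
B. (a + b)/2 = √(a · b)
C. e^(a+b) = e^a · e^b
C

A: fails at (1, 5) — LHS = 1/5, RHS = -4/5.
B: fails at (4, 6) — LHS = 5, RHS = 2·√(6) ≈ 4.899.
C: holds — e.g. at (4, 4), both sides equal e^8 ≈ 2981.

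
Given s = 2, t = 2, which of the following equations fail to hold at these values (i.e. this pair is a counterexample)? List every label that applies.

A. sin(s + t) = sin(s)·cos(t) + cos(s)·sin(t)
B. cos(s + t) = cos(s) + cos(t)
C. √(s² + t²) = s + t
Evaluating each claim at the given values:
A. LHS = sin(4) ≈ -0.7568, RHS = 2·sin(2)·cos(2) ≈ -0.7568 → holds here (LHS = RHS)
B. LHS = cos(4) ≈ -0.6536, RHS = 2·cos(2) ≈ -0.8323 → fails here (LHS ≠ RHS)
C. LHS = 2·√(2) ≈ 2.828, RHS = 4 → fails here (LHS ≠ RHS)

Answer: B, C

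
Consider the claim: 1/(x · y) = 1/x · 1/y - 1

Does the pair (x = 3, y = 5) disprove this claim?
Substituting x = 3, y = 5:
LHS = 1/(3 · 5) = 1/15
RHS = 1/3 · 1/5 - 1 = -14/15

Since LHS ≠ RHS, this pair disproves the claim.

Answer: Yes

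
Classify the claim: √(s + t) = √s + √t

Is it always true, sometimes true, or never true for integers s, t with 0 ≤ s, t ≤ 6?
It holds at (s, t) = (0, 3) (both sides equal √(3) ≈ 1.732), but fails at (s, t) = (6, 1) (LHS = √(7) ≈ 2.646, RHS = 1 + √(6) ≈ 3.449).

Answer: Sometimes true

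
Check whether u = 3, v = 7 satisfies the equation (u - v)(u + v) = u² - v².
Holds

Substituting u = 3, v = 7:

LHS = (3 - 7)(3 + 7) = -40
RHS = 3² - 7² = -40

LHS = RHS, so the equation holds at this point.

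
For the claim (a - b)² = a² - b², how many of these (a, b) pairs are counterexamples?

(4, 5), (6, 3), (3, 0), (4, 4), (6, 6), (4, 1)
Testing each pair:
(4, 5): LHS = 1, RHS = -9 → counterexample
(6, 3): LHS = 9, RHS = 27 → counterexample
(3, 0): LHS = 9, RHS = 9 → satisfies claim
(4, 4): LHS = 0, RHS = 0 → satisfies claim
(6, 6): LHS = 0, RHS = 0 → satisfies claim
(4, 1): LHS = 9, RHS = 15 → counterexample

That makes 3 counterexamples.

Answer: 3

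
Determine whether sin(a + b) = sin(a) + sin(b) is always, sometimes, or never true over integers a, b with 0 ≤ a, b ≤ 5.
It holds at (a, b) = (0, 4) (both sides equal sin(4) ≈ -0.7568), but fails at (a, b) = (4, 5) (LHS = sin(9) ≈ 0.4121, RHS = sin(5) + sin(4) ≈ -1.716).

Answer: Sometimes true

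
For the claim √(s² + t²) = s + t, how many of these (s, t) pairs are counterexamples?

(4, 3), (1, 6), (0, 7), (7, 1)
Testing each pair:
(4, 3): LHS = 5, RHS = 7 → counterexample
(1, 6): LHS = √(37) ≈ 6.083, RHS = 7 → counterexample
(0, 7): LHS = 7, RHS = 7 → satisfies claim
(7, 1): LHS = 5·√(2) ≈ 7.071, RHS = 8 → counterexample

That makes 3 counterexamples.

Answer: 3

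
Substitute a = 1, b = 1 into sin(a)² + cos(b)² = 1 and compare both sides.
LHS = sin(1)² + cos(1)² = 1
RHS = 1

LHS = RHS: the two sides agree.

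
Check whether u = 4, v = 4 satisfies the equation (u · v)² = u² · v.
Substituting u = 4, v = 4:

LHS = (4 · 4)² = 256
RHS = 4² · 4 = 64

LHS ≠ RHS, so the equation does not hold at this point.

Answer: Fails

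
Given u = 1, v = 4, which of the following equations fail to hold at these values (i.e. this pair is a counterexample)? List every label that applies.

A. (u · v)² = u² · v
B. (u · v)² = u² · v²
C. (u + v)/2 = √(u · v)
Evaluating each claim at the given values:
A. LHS = 16, RHS = 4 → fails here (LHS ≠ RHS)
B. LHS = 16, RHS = 16 → holds here (LHS = RHS)
C. LHS = 5/2, RHS = 2 → fails here (LHS ≠ RHS)

Answer: A, C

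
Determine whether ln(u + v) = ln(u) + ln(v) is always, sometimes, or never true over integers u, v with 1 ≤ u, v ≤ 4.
Sometimes true

It holds at (u, v) = (2, 2) (both sides equal ln(4) ≈ 1.386), but fails at (u, v) = (3, 1) (LHS = ln(4) ≈ 1.386, RHS = ln(3) ≈ 1.099).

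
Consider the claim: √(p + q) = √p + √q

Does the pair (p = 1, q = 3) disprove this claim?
Substituting p = 1, q = 3:
LHS = √(1 + 3) = 2
RHS = √1 + √3 = 1 + √(3) ≈ 2.732

Since LHS ≠ RHS, this pair disproves the claim.

Answer: Yes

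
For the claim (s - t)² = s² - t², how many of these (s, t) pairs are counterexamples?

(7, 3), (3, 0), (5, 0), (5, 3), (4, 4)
2

Testing each pair:
(7, 3): LHS = 16, RHS = 40 → counterexample
(3, 0): LHS = 9, RHS = 9 → satisfies claim
(5, 0): LHS = 25, RHS = 25 → satisfies claim
(5, 3): LHS = 4, RHS = 16 → counterexample
(4, 4): LHS = 0, RHS = 0 → satisfies claim

That makes 2 counterexamples.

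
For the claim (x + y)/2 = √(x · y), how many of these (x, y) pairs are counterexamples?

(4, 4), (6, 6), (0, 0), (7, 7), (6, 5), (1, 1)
Testing each pair:
(4, 4): LHS = 4, RHS = 4 → satisfies claim
(6, 6): LHS = 6, RHS = 6 → satisfies claim
(0, 0): LHS = 0, RHS = 0 → satisfies claim
(7, 7): LHS = 7, RHS = 7 → satisfies claim
(6, 5): LHS = 11/2, RHS = √(30) ≈ 5.477 → counterexample
(1, 1): LHS = 1, RHS = 1 → satisfies claim

That makes 1 counterexample.

Answer: 1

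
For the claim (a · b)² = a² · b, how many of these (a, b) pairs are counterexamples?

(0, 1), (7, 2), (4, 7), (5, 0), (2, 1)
Testing each pair:
(0, 1): LHS = 0, RHS = 0 → satisfies claim
(7, 2): LHS = 196, RHS = 98 → counterexample
(4, 7): LHS = 784, RHS = 112 → counterexample
(5, 0): LHS = 0, RHS = 0 → satisfies claim
(2, 1): LHS = 4, RHS = 4 → satisfies claim

That makes 2 counterexamples.

Answer: 2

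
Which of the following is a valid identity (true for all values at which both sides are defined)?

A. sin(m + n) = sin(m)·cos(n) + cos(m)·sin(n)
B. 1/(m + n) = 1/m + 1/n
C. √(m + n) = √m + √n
A

A: holds — e.g. at (2, 3), both sides equal sin(5) ≈ -0.9589.
B: fails at (3, 7) — LHS = 1/10, RHS = 10/21.
C: fails at (2, 4) — LHS = √(6) ≈ 2.449, RHS = √(2) + 2 ≈ 3.414.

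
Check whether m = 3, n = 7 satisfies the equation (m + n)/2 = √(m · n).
Substituting m = 3, n = 7:

LHS = (3 + 7)/2 = 5
RHS = √(3 · 7) = √(21) ≈ 4.583

LHS ≠ RHS, so the equation does not hold at this point.

Answer: Fails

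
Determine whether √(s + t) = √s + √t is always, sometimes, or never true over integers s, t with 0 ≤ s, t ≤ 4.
It holds at (s, t) = (0, 2) (both sides equal √(2) ≈ 1.414), but fails at (s, t) = (2, 4) (LHS = √(6) ≈ 2.449, RHS = √(2) + 2 ≈ 3.414).

Answer: Sometimes true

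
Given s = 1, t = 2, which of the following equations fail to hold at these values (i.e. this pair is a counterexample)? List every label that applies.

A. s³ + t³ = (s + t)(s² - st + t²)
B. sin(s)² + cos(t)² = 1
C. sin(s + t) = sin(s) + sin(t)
Evaluating each claim at the given values:
A. LHS = 9, RHS = 9 → holds here (LHS = RHS)
B. LHS = cos(2)² + sin(1)² ≈ 0.8813, RHS = 1 → fails here (LHS ≠ RHS)
C. LHS = sin(3) ≈ 0.1411, RHS = sin(1) + sin(2) ≈ 1.751 → fails here (LHS ≠ RHS)

Answer: B, C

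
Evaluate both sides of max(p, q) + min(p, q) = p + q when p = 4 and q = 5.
LHS = max(4, 5) + min(4, 5) = 9
RHS = 4 + 5 = 9

LHS = RHS: the two sides agree.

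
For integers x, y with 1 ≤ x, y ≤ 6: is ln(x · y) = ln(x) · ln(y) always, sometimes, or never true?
It holds at (x, y) = (1, 1) (both sides equal 0), but fails at (x, y) = (1, 6) (LHS = ln(6) ≈ 1.792, RHS = 0).

Answer: Sometimes true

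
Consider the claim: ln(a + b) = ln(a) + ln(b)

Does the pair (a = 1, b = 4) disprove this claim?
Substituting a = 1, b = 4:
LHS = ln(1 + 4) = ln(5) ≈ 1.609
RHS = ln(1) + ln(4) = ln(4) ≈ 1.386

Since LHS ≠ RHS, this pair disproves the claim.

Answer: Yes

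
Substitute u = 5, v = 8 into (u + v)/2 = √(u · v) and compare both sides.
LHS = (5 + 8)/2 = 13/2
RHS = √(5 · 8) = 2·√(10) ≈ 6.325

LHS ≠ RHS (they differ by about 0.1754), so the equation does not hold here.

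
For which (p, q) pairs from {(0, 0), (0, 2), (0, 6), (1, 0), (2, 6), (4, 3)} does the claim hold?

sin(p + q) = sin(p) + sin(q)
Testing each pair:
(0, 0): LHS = 0, RHS = 0 → holds
(0, 2): LHS = sin(2) ≈ 0.9093, RHS = sin(2) ≈ 0.9093 → holds
(0, 6): LHS = sin(6) ≈ -0.2794, RHS = sin(6) ≈ -0.2794 → holds
(1, 0): LHS = sin(1) ≈ 0.8415, RHS = sin(1) ≈ 0.8415 → holds
(2, 6): LHS = sin(8) ≈ 0.9894, RHS = sin(6) + sin(2) ≈ 0.6299 → fails
(4, 3): LHS = sin(7) ≈ 0.657, RHS = sin(4) + sin(3) ≈ -0.6157 → fails

4 of 6 pairs satisfy the claim.

Answer: (0, 0), (0, 2), (0, 6), (1, 0)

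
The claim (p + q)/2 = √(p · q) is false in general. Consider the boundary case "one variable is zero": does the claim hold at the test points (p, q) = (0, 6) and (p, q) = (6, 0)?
At (0, 6): LHS = 3 ≠ RHS = 0
At (6, 0): LHS = 3 ≠ RHS = 0

Answer: No, fails at both test points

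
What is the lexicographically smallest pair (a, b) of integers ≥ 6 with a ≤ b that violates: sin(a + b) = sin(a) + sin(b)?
Substituting (6, 6) into the claim:
LHS = sin(6 + 6) = sin(12) ≈ -0.5366
RHS = sin(6) + sin(6) = 2·sin(6) ≈ -0.5588

Since LHS ≠ RHS, this pair disproves the claim, and no lexicographically smaller pair (a ≤ b, integers ≥ 6) does.

For instance (8, 13) is also a counterexample (LHS = sin(21) ≈ 0.8367, RHS = sin(13) + sin(8) ≈ 1.41), but it's lexicographically larger.

Answer: (a, b) = (6, 6)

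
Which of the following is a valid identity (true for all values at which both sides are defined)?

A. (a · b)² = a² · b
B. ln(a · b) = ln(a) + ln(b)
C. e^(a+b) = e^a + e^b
A: fails at (2, 3) — LHS = 36, RHS = 12.
B: holds — e.g. at (1, 5), both sides equal ln(5) ≈ 1.609.
C: fails at (4, 6) — LHS = e^10 ≈ 22026.5, RHS = e^4 + e^6 ≈ 458.

Answer: B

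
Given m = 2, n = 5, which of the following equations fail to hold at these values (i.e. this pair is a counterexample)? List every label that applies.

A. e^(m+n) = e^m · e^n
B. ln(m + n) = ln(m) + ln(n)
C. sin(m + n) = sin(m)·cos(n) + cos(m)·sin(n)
Evaluating each claim at the given values:
A. LHS = e^7 ≈ 1097, RHS = e^7 ≈ 1097 → holds here (LHS = RHS)
B. LHS = ln(7) ≈ 1.946, RHS = ln(2) + ln(5) ≈ 2.303 → fails here (LHS ≠ RHS)
C. LHS = sin(7) ≈ 0.657, RHS = sin(2)·cos(5) + sin(5)·cos(2) ≈ 0.657 → holds here (LHS = RHS)

Answer: B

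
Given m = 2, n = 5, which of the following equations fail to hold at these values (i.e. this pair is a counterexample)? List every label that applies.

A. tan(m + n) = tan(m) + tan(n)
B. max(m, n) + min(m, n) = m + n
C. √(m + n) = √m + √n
A, C

Evaluating each claim at the given values:
A. LHS = tan(7) ≈ 0.8714, RHS = tan(5) + tan(2) ≈ -5.566 → fails here (LHS ≠ RHS)
B. LHS = 7, RHS = 7 → holds here (LHS = RHS)
C. LHS = √(7) ≈ 2.646, RHS = √(2) + √(5) ≈ 3.65 → fails here (LHS ≠ RHS)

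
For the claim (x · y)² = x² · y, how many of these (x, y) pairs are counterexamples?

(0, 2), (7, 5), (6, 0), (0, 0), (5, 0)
Testing each pair:
(0, 2): LHS = 0, RHS = 0 → satisfies claim
(7, 5): LHS = 1225, RHS = 245 → counterexample
(6, 0): LHS = 0, RHS = 0 → satisfies claim
(0, 0): LHS = 0, RHS = 0 → satisfies claim
(5, 0): LHS = 0, RHS = 0 → satisfies claim

That makes 1 counterexample.

Answer: 1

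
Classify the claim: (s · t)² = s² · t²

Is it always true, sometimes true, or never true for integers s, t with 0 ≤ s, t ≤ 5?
Always true

The identity holds for every pair in the range. For instance at (s, t) = (5, 4): both sides equal 400.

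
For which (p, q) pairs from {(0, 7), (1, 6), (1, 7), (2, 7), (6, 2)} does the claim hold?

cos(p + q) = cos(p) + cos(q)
None

Testing each pair:
(0, 7): LHS = cos(7) ≈ 0.7539, RHS = cos(7) + 1 ≈ 1.754 → fails
(1, 6): LHS = cos(7) ≈ 0.7539, RHS = cos(1) + cos(6) ≈ 1.5 → fails
(1, 7): LHS = cos(8) ≈ -0.1455, RHS = cos(1) + cos(7) ≈ 1.294 → fails
(2, 7): LHS = cos(9) ≈ -0.9111, RHS = cos(2) + cos(7) ≈ 0.3378 → fails
(6, 2): LHS = cos(8) ≈ -0.1455, RHS = cos(2) + cos(6) ≈ 0.544 → fails

No pair satisfies the claim.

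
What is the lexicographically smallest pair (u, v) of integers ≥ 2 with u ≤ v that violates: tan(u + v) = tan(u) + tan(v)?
Substituting (2, 2) into the claim:
LHS = tan(2 + 2) = tan(4) ≈ 1.158
RHS = tan(2) + tan(2) = 2·tan(2) ≈ -4.37

Since LHS ≠ RHS, this pair disproves the claim, and no lexicographically smaller pair (u ≤ v, integers ≥ 2) does.

For instance (9, 9) is also a counterexample (LHS = tan(18) ≈ -1.137, RHS = 2·tan(9) ≈ -0.9046), but it's lexicographically larger.

Answer: (u, v) = (2, 2)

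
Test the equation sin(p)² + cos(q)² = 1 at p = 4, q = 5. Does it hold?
Fails

Substituting p = 4, q = 5:

LHS = sin(4)² + cos(5)² ≈ 0.6532
RHS = 1

LHS ≠ RHS, so the equation does not hold at this point.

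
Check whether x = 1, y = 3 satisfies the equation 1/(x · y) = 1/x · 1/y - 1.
Fails

Substituting x = 1, y = 3:

LHS = 1/(1 · 3) = 1/3
RHS = 1/1 · 1/3 - 1 = -2/3

LHS ≠ RHS, so the equation does not hold at this point.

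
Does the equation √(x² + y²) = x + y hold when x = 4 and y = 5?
Fails

Substituting x = 4, y = 5:

LHS = √(4² + 5²) = √(41) ≈ 6.403
RHS = 4 + 5 = 9

LHS ≠ RHS, so the equation does not hold at this point.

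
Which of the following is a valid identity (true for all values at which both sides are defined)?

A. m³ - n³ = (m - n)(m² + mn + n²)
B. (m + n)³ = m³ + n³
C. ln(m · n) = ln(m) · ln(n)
A

A: holds — e.g. at (4, 4), both sides equal 0.
B: fails at (1, 5) — LHS = 216, RHS = 126.
C: fails at (2, 7) — LHS = ln(14) ≈ 2.639, RHS = ln(2)·ln(7) ≈ 1.349.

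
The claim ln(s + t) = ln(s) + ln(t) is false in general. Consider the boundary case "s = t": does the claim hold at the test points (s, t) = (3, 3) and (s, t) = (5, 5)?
No, fails at both test points

At (3, 3): LHS = ln(6) ≈ 1.792 ≠ RHS = 2·ln(3) ≈ 2.197
At (5, 5): LHS = ln(10) ≈ 2.303 ≠ RHS = 2·ln(5) ≈ 3.219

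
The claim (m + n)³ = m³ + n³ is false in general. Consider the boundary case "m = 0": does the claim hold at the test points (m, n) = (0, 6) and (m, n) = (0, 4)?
Yes, holds at both test points

At (0, 6): LHS = 216, RHS = 216 → equal
At (0, 4): LHS = 64, RHS = 64 → equal

So the claim does hold at both of these boundary points, even though it is not an identity.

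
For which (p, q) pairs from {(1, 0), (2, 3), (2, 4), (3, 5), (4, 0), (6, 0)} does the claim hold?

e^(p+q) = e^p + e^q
None

Testing each pair:
(1, 0): LHS = e ≈ 2.718, RHS = 1 + e ≈ 3.718 → fails
(2, 3): LHS = e^5 ≈ 148.4, RHS = e^2 + e^3 ≈ 27.47 → fails
(2, 4): LHS = e^6 ≈ 403.4, RHS = e^2 + e^4 ≈ 61.99 → fails
(3, 5): LHS = e^8 ≈ 2981, RHS = e^3 + e^5 ≈ 168.5 → fails
(4, 0): LHS = e^4 ≈ 54.6, RHS = 1 + e^4 ≈ 55.6 → fails
(6, 0): LHS = e^6 ≈ 403.4, RHS = 1 + e^6 ≈ 404.4 → fails

No pair satisfies the claim.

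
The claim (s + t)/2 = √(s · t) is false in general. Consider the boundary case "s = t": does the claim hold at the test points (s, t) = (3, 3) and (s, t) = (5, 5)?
Yes, holds at both test points

At (3, 3): LHS = 3, RHS = 3 → equal
At (5, 5): LHS = 5, RHS = 5 → equal

So the claim does hold at both of these boundary points, even though it is not an identity.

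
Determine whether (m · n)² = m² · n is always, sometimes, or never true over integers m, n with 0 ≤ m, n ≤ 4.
It holds at (m, n) = (4, 1) (both sides equal 16), but fails at (m, n) = (4, 3) (LHS = 144, RHS = 48).

Answer: Sometimes true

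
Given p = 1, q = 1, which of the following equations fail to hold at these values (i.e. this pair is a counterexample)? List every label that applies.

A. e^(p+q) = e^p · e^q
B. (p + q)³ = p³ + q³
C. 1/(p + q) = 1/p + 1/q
B, C

Evaluating each claim at the given values:
A. LHS = e^2 ≈ 7.389, RHS = e^2 ≈ 7.389 → holds here (LHS = RHS)
B. LHS = 8, RHS = 2 → fails here (LHS ≠ RHS)
C. LHS = 1/2, RHS = 2 → fails here (LHS ≠ RHS)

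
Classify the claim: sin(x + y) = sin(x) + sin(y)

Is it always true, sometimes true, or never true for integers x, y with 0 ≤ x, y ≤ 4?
It holds at (x, y) = (0, 4) (both sides equal sin(4) ≈ -0.7568), but fails at (x, y) = (3, 3) (LHS = sin(6) ≈ -0.2794, RHS = 2·sin(3) ≈ 0.2822).

Answer: Sometimes true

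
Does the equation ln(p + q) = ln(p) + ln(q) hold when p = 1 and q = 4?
Fails

Substituting p = 1, q = 4:

LHS = ln(1 + 4) = ln(5) ≈ 1.609
RHS = ln(1) + ln(4) = ln(4) ≈ 1.386

LHS ≠ RHS, so the equation does not hold at this point.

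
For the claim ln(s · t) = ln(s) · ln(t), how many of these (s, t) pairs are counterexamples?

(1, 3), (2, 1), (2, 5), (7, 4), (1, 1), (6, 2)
Testing each pair:
(1, 3): LHS = ln(3) ≈ 1.099, RHS = 0 → counterexample
(2, 1): LHS = ln(2) ≈ 0.6931, RHS = 0 → counterexample
(2, 5): LHS = ln(10) ≈ 2.303, RHS = ln(2)·ln(5) ≈ 1.116 → counterexample
(7, 4): LHS = ln(28) ≈ 3.332, RHS = ln(4)·ln(7) ≈ 2.698 → counterexample
(1, 1): LHS = 0, RHS = 0 → satisfies claim
(6, 2): LHS = ln(12) ≈ 2.485, RHS = ln(2)·ln(6) ≈ 1.242 → counterexample

That makes 5 counterexamples.

Answer: 5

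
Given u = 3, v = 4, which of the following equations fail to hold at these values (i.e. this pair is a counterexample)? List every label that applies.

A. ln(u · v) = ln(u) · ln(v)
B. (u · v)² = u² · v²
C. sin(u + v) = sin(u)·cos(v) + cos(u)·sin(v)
A

Evaluating each claim at the given values:
A. LHS = ln(12) ≈ 2.485, RHS = ln(3)·ln(4) ≈ 1.523 → fails here (LHS ≠ RHS)
B. LHS = 144, RHS = 144 → holds here (LHS = RHS)
C. LHS = sin(7) ≈ 0.657, RHS = sin(3)·cos(4) + sin(4)·cos(3) ≈ 0.657 → holds here (LHS = RHS)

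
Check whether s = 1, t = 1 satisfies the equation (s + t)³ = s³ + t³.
Substituting s = 1, t = 1:

LHS = (1 + 1)³ = 8
RHS = 1³ + 1³ = 2

LHS ≠ RHS, so the equation does not hold at this point.

Answer: Fails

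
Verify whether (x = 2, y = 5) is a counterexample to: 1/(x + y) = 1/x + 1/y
Yes

Substituting x = 2, y = 5:
LHS = 1/(2 + 5) = 1/7
RHS = 1/2 + 1/5 = 7/10

Since LHS ≠ RHS, this pair disproves the claim.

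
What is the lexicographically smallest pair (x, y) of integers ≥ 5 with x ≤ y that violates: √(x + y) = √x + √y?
Substituting (5, 5) into the claim:
LHS = √(5 + 5) = √(10) ≈ 3.162
RHS = √5 + √5 = 2·√(5) ≈ 4.472

Since LHS ≠ RHS, this pair disproves the claim, and no lexicographically smaller pair (x ≤ y, integers ≥ 5) does.

For instance (9, 12) is also a counterexample (LHS = √(21) ≈ 4.583, RHS = 3 + 2·√(3) ≈ 6.464), but it's lexicographically larger.

Answer: (x, y) = (5, 5)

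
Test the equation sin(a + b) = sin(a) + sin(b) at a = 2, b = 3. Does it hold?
Substituting a = 2, b = 3:

LHS = sin(2 + 3) = sin(5) ≈ -0.9589
RHS = sin(2) + sin(3) ≈ 1.05

LHS ≠ RHS, so the equation does not hold at this point.

Answer: Fails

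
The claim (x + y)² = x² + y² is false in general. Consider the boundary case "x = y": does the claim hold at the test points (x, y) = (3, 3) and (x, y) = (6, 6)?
No, fails at both test points

At (3, 3): LHS = 36 ≠ RHS = 18
At (6, 6): LHS = 144 ≠ RHS = 72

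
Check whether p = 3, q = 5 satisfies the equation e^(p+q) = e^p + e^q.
Substituting p = 3, q = 5:

LHS = e^(3+5) = e^8 ≈ 2981
RHS = e^3 + e^5 ≈ 168.5

LHS ≠ RHS, so the equation does not hold at this point.

Answer: Fails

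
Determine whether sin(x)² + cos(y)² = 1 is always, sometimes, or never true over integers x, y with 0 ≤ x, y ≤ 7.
It holds at (x, y) = (7, 7) (both sides equal 1), but fails at (x, y) = (2, 3) (LHS = sin(2)² + cos(3)² ≈ 1.807, RHS = 1).

Answer: Sometimes true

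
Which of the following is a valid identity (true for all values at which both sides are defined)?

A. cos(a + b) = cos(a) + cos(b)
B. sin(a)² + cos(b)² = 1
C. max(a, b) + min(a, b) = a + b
A: fails at (2, 5) — LHS = cos(7) ≈ 0.7539, RHS = cos(2) + cos(5) ≈ -0.1325.
B: fails at (3, 7) — LHS = sin(3)² + cos(7)² ≈ 0.5883, RHS = 1.
C: holds — e.g. at (2, 7), both sides equal 9.

Answer: C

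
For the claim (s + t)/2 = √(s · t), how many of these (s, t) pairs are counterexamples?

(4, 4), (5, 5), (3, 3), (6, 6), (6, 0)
Testing each pair:
(4, 4): LHS = 4, RHS = 4 → satisfies claim
(5, 5): LHS = 5, RHS = 5 → satisfies claim
(3, 3): LHS = 3, RHS = 3 → satisfies claim
(6, 6): LHS = 6, RHS = 6 → satisfies claim
(6, 0): LHS = 3, RHS = 0 → counterexample

That makes 1 counterexample.

Answer: 1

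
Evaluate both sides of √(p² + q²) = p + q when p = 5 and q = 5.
LHS = √(5² + 5²) = 5·√(2) ≈ 7.071
RHS = 5 + 5 = 10

LHS ≠ RHS (they differ by about 2.929), so the equation does not hold here.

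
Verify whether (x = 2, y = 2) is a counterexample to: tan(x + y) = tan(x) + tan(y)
Yes

Substituting x = 2, y = 2:
LHS = tan(2 + 2) = tan(4) ≈ 1.158
RHS = tan(2) + tan(2) = 2·tan(2) ≈ -4.37

Since LHS ≠ RHS, this pair disproves the claim.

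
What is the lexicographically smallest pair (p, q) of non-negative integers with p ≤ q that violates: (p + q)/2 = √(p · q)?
(p, q) = (0, 1)

At (0, 0): both sides equal 0, so it holds there.

Substituting (0, 1) into the claim:
LHS = (0 + 1)/2 = 1/2
RHS = √(0 · 1) = 0

Since LHS ≠ RHS, this pair disproves the claim, and no lexicographically smaller pair (p ≤ q, non-negative integers) does.

For instance (1, 2) is also a counterexample (LHS = 3/2, RHS = √(2) ≈ 1.414), but it's lexicographically larger.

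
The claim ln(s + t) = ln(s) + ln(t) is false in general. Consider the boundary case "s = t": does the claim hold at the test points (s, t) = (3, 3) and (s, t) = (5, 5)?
At (3, 3): LHS = ln(6) ≈ 1.792 ≠ RHS = 2·ln(3) ≈ 2.197
At (5, 5): LHS = ln(10) ≈ 2.303 ≠ RHS = 2·ln(5) ≈ 3.219

Answer: No, fails at both test points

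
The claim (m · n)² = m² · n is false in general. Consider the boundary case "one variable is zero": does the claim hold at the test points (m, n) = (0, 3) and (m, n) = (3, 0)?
At (0, 3): LHS = 0, RHS = 0 → equal
At (3, 0): LHS = 0, RHS = 0 → equal

So the claim does hold at both of these boundary points, even though it is not an identity.

Answer: Yes, holds at both test points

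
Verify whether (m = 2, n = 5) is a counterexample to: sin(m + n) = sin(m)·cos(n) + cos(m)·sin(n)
No

Substituting m = 2, n = 5:
LHS = sin(2 + 5) = sin(7) ≈ 0.657
RHS = sin(2)·cos(5) + cos(2)·sin(5) = sin(2)·cos(5) + sin(5)·cos(2) ≈ 0.657

The sides agree, so this pair does not disprove the claim.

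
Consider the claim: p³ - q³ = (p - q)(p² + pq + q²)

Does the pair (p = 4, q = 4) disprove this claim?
No

Substituting p = 4, q = 4:
LHS = 4³ - 4³ = 0
RHS = (4 - 4)(4² + 4·4 + 4²) = 0

The sides agree, so this pair does not disprove the claim.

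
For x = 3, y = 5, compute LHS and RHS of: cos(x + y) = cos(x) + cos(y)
LHS = cos(3 + 5) = cos(8) ≈ -0.1455
RHS = cos(3) + cos(5) ≈ -0.7063

LHS ≠ RHS (they differ by about 0.5608), so the equation does not hold here.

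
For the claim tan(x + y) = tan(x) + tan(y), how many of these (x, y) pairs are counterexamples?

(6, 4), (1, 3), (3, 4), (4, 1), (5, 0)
4

Testing each pair:
(6, 4): LHS = tan(10) ≈ 0.6484, RHS = tan(6) + tan(4) ≈ 0.8668 → counterexample
(1, 3): LHS = tan(4) ≈ 1.158, RHS = tan(3) + tan(1) ≈ 1.415 → counterexample
(3, 4): LHS = tan(7) ≈ 0.8714, RHS = tan(3) + tan(4) ≈ 1.015 → counterexample
(4, 1): LHS = tan(5) ≈ -3.381, RHS = tan(4) + tan(1) ≈ 2.715 → counterexample
(5, 0): LHS = tan(5) ≈ -3.381, RHS = tan(5) ≈ -3.381 → satisfies claim

That makes 4 counterexamples.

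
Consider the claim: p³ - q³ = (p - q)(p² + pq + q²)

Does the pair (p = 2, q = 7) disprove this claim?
Substituting p = 2, q = 7:
LHS = 2³ - 7³ = -335
RHS = (2 - 7)(2² + 2·7 + 7²) = -335

The sides agree, so this pair does not disprove the claim.

Answer: No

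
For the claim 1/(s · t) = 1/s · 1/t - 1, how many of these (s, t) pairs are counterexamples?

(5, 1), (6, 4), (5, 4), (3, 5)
Testing each pair:
(5, 1): LHS = 1/5, RHS = -4/5 → counterexample
(6, 4): LHS = 1/24, RHS = -23/24 → counterexample
(5, 4): LHS = 1/20, RHS = -19/20 → counterexample
(3, 5): LHS = 1/15, RHS = -14/15 → counterexample

That makes 4 counterexamples.

Answer: 4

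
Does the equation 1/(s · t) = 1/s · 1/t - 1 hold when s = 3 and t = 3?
Substituting s = 3, t = 3:

LHS = 1/(3 · 3) = 1/9
RHS = 1/3 · 1/3 - 1 = -8/9

LHS ≠ RHS, so the equation does not hold at this point.

Answer: Fails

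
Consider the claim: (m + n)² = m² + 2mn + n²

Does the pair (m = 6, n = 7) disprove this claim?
Substituting m = 6, n = 7:
LHS = (6 + 7)² = 169
RHS = 6² + 2·6·7 + 7² = 169

The sides agree, so this pair does not disprove the claim.

Answer: No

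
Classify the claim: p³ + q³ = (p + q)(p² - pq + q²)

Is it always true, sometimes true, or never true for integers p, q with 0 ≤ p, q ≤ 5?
Always true

The identity holds for every pair in the range. For instance at (p, q) = (4, 1): both sides equal 65.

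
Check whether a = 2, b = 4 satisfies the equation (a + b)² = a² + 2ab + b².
Holds

Substituting a = 2, b = 4:

LHS = (2 + 4)² = 36
RHS = 2² + 2·2·4 + 4² = 36

LHS = RHS, so the equation holds at this point.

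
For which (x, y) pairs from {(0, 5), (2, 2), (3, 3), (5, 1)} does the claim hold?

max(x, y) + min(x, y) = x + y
Testing each pair:
(0, 5): LHS = 5, RHS = 5 → holds
(2, 2): LHS = 4, RHS = 4 → holds
(3, 3): LHS = 6, RHS = 6 → holds
(5, 1): LHS = 6, RHS = 6 → holds

Every pair satisfies the claim.

Answer: All pairs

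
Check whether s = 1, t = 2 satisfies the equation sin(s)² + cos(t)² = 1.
Substituting s = 1, t = 2:

LHS = sin(1)² + cos(2)² ≈ 0.8813
RHS = 1

LHS ≠ RHS, so the equation does not hold at this point.

Answer: Fails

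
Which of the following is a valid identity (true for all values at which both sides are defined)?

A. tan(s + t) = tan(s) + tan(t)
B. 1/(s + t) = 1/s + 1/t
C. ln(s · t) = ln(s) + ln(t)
C

A: fails at (1, 4) — LHS = tan(5) ≈ -3.381, RHS = tan(4) + tan(1) ≈ 2.715.
B: fails at (2, 3) — LHS = 1/5, RHS = 5/6.
C: holds — e.g. at (1, 2), both sides equal ln(2) ≈ 0.6931.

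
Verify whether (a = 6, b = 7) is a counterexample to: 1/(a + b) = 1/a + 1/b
Substituting a = 6, b = 7:
LHS = 1/(6 + 7) = 1/13
RHS = 1/6 + 1/7 = 13/42

Since LHS ≠ RHS, this pair disproves the claim.

Answer: Yes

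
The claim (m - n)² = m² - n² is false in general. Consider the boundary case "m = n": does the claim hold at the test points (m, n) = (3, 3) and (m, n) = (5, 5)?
Yes, holds at both test points

At (3, 3): LHS = 0, RHS = 0 → equal
At (5, 5): LHS = 0, RHS = 0 → equal

So the claim does hold at both of these boundary points, even though it is not an identity.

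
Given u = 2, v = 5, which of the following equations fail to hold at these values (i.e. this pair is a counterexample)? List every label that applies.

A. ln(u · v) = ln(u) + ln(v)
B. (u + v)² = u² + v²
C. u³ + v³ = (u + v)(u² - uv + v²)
B

Evaluating each claim at the given values:
A. LHS = ln(10) ≈ 2.303, RHS = ln(2) + ln(5) ≈ 2.303 → holds here (LHS = RHS)
B. LHS = 49, RHS = 29 → fails here (LHS ≠ RHS)
C. LHS = 133, RHS = 133 → holds here (LHS = RHS)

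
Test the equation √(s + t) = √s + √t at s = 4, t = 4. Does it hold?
Substituting s = 4, t = 4:

LHS = √(4 + 4) = 2·√(2) ≈ 2.828
RHS = √4 + √4 = 4

LHS ≠ RHS, so the equation does not hold at this point.

Answer: Fails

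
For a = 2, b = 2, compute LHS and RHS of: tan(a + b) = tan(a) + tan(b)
LHS = tan(2 + 2) = tan(4) ≈ 1.158
RHS = tan(2) + tan(2) = 2·tan(2) ≈ -4.37

LHS ≠ RHS (they differ by about 5.528), so the equation does not hold here.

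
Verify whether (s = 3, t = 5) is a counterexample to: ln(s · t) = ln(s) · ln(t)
Substituting s = 3, t = 5:
LHS = ln(3 · 5) = ln(15) ≈ 2.708
RHS = ln(3) · ln(5) ≈ 1.768

Since LHS ≠ RHS, this pair disproves the claim.

Answer: Yes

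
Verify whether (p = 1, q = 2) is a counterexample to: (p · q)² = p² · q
Yes

Substituting p = 1, q = 2:
LHS = (1 · 2)² = 4
RHS = 1² · 2 = 2

Since LHS ≠ RHS, this pair disproves the claim.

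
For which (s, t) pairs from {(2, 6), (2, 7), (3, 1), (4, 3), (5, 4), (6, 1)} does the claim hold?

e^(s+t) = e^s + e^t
Testing each pair:
(2, 6): LHS = e^8 ≈ 2981, RHS = e^2 + e^6 ≈ 410.8 → fails
(2, 7): LHS = e^9 ≈ 8103, RHS = e^2 + e^7 ≈ 1104 → fails
(3, 1): LHS = e^4 ≈ 54.6, RHS = e + e^3 ≈ 22.8 → fails
(4, 3): LHS = e^7 ≈ 1097, RHS = e^3 + e^4 ≈ 74.68 → fails
(5, 4): LHS = e^9 ≈ 8103, RHS = e^4 + e^5 ≈ 203 → fails
(6, 1): LHS = e^7 ≈ 1097, RHS = e + e^6 ≈ 406.1 → fails

No pair satisfies the claim.

Answer: None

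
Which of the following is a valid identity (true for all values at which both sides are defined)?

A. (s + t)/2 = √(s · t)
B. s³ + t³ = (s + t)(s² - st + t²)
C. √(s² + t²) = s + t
A: fails at (3, 7) — LHS = 5, RHS = √(21) ≈ 4.583.
B: holds — e.g. at (2, 3), both sides equal 35.
C: fails at (5, 5) — LHS = 5·√(2) ≈ 7.071, RHS = 10.

Answer: B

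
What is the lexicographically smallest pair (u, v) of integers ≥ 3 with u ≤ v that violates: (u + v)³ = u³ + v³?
Substituting (3, 3) into the claim:
LHS = (3 + 3)³ = 216
RHS = 3³ + 3³ = 54

Since LHS ≠ RHS, this pair disproves the claim, and no lexicographically smaller pair (u ≤ v, integers ≥ 3) does.

For instance (8, 9) is also a counterexample (LHS = 4913, RHS = 1241), but it's lexicographically larger.

Answer: (u, v) = (3, 3)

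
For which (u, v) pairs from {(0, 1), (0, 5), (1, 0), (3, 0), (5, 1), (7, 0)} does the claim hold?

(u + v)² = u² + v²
Testing each pair:
(0, 1): LHS = 1, RHS = 1 → holds
(0, 5): LHS = 25, RHS = 25 → holds
(1, 0): LHS = 1, RHS = 1 → holds
(3, 0): LHS = 9, RHS = 9 → holds
(5, 1): LHS = 36, RHS = 26 → fails
(7, 0): LHS = 49, RHS = 49 → holds

5 of 6 pairs satisfy the claim.

Answer: (0, 1), (0, 5), (1, 0), (3, 0), (7, 0)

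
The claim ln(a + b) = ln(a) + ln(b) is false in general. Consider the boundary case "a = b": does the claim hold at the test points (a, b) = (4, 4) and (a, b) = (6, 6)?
No, fails at both test points

At (4, 4): LHS = ln(8) ≈ 2.079 ≠ RHS = 2·ln(4) ≈ 2.773
At (6, 6): LHS = ln(12) ≈ 2.485 ≠ RHS = 2·ln(6) ≈ 3.584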